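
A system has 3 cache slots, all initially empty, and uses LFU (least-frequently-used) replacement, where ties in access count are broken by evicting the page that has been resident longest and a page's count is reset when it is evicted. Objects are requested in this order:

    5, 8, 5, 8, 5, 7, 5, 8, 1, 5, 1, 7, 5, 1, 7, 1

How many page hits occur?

5 → fault, frames {5}
8 → fault, frames {5,8}
5 → hit
8 → hit
5 → hit
7 → fault, frames {5,8,7}
5 → hit
8 → hit
1 → fault, evict 7, frames {5,8,1}
5 → hit
1 → hit
7 → fault, evict 1, frames {5,8,7}
5 → hit
1 → fault, evict 7, frames {5,8,1}
7 → fault, evict 1, frames {5,8,7}
1 → fault, evict 7, frames {5,8,1}
Hits: 8.

8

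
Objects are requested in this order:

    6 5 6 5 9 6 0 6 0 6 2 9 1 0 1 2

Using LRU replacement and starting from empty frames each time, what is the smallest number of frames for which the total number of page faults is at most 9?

3

f=1: 16 faults
f=2: 10 faults
f=3: 9 faults
f=4: 7 faults
f=5: 6 faults
f=6: 6 faults
Smallest f with faults ≤ 9 is 3.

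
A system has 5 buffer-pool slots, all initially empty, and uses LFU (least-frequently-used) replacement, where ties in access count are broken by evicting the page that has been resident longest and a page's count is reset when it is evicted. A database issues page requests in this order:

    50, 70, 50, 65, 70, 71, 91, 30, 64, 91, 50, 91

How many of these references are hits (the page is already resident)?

5

50 → miss, frames (50)
70 → miss, frames (50 70)
50 → hit
65 → miss, frames (50 70 65)
70 → hit
71 → miss, frames (50 70 65 71)
91 → miss, frames (50 70 65 71 91)
30 → miss, evict 65, frames (50 70 71 91 30)
64 → miss, evict 71, frames (50 70 91 30 64)
91 → hit
50 → hit
91 → hit
Hits: 5.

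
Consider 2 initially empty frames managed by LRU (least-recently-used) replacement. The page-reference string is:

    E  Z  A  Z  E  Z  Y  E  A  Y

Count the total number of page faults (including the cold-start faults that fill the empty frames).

8

E → miss, frames [E]
Z → miss, frames [E, Z]
A → miss, evict E, frames [Z, A]
Z → hit
E → miss, evict A, frames [Z, E]
Z → hit
Y → miss, evict E, frames [Z, Y]
E → miss, evict Z, frames [Y, E]
A → miss, evict Y, frames [E, A]
Y → miss, evict E, frames [A, Y]
Page faults: 8.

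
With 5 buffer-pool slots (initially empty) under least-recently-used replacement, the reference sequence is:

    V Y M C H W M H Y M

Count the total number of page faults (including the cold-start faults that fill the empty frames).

6

V: fault, frames {V}
Y: fault, frames {V,Y}
M: fault, frames {V,Y,M}
C: fault, frames {V,Y,M,C}
H: fault, frames {V,Y,M,C,H}
W: fault, evict V, frames {Y,M,C,H,W}
M: hit
H: hit
Y: hit
M: hit
Page faults: 6.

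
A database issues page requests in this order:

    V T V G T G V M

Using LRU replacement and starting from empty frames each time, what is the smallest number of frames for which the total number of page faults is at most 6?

f=1: 8 faults
f=2: 6 faults
f=3: 4 faults
f=4: 4 faults
Smallest f with faults ≤ 6 is 2.

2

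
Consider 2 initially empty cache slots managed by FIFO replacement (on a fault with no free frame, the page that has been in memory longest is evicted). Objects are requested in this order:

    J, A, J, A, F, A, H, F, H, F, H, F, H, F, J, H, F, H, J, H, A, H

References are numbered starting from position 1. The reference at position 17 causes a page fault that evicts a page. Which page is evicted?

pos 1: J: miss, frames {J}
pos 2: A: miss, frames {J,A}
pos 3: J: hit
pos 4: A: hit
pos 5: F: miss, evict J, frames {A,F}
pos 6: A: hit
pos 7: H: miss, evict A, frames {F,H}
pos 8: F: hit
pos 9: H: hit
pos 10: F: hit
pos 11: H: hit
pos 12: F: hit
pos 13: H: hit
pos 14: F: hit
pos 15: J: miss, evict F, frames {H,J}
pos 16: H: hit
pos 17: F: miss, evict H, frames {J,F}
At position 17, page H is evicted.

H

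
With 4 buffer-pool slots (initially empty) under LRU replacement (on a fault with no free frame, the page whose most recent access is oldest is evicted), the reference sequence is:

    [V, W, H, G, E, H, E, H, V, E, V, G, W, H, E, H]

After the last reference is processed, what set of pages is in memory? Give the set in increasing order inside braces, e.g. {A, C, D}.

V → fault, frames {V}
W → fault, frames {V,W}
H → fault, frames {V,W,H}
G → fault, frames {V,W,H,G}
E → fault, evict V, frames {W,H,G,E}
H → hit
E → hit
H → hit
V → fault, evict W, frames {G,E,H,V}
E → hit
V → hit
G → hit
W → fault, evict H, frames {E,V,G,W}
H → fault, evict E, frames {V,G,W,H}
E → fault, evict V, frames {G,W,H,E}
H → hit

{E, G, H, W}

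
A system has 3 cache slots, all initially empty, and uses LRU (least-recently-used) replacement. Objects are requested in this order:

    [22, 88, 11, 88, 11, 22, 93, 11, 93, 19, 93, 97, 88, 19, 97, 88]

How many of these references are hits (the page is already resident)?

8

22 -> fault, frames {22}
88 -> fault, frames {22,88}
11 -> fault, frames {22,88,11}
88 -> hit
11 -> hit
22 -> hit
93 -> fault, evict 88, frames {11,22,93}
11 -> hit
93 -> hit
19 -> fault, evict 22, frames {11,93,19}
93 -> hit
97 -> fault, evict 11, frames {19,93,97}
88 -> fault, evict 19, frames {93,97,88}
19 -> fault, evict 93, frames {97,88,19}
97 -> hit
88 -> hit
Hits: 8.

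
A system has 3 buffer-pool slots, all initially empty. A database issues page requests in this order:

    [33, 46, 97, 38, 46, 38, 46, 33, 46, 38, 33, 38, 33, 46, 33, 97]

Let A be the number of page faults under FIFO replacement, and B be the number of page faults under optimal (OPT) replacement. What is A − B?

2

Under FIFO: F F F F . . . F F . . . . . . F → 7 faults.
Under OPT: F F F F . . . . . . . . . . . F → 5 faults.
A − B = 7 − 5 = 2.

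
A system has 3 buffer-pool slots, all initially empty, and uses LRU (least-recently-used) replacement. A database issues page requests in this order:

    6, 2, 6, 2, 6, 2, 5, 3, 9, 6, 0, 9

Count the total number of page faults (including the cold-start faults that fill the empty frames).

7

6 → miss, frames (6)
2 → miss, frames (6 2)
6 → hit
2 → hit
6 → hit
2 → hit
5 → miss, frames (6 2 5)
3 → miss, evict 6, frames (2 5 3)
9 → miss, evict 2, frames (5 3 9)
6 → miss, evict 5, frames (3 9 6)
0 → miss, evict 3, frames (9 6 0)
9 → hit
Page faults: 7.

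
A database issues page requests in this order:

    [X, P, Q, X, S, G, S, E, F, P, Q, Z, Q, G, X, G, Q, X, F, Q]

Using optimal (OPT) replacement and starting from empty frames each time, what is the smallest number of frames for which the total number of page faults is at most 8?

5

f=1: 20 faults
f=2: 14 faults
f=3: 11 faults
f=4: 9 faults
f=5: 8 faults
f=6: 8 faults
f=7: 8 faults
f=8: 8 faults
Smallest f with faults ≤ 8 is 5.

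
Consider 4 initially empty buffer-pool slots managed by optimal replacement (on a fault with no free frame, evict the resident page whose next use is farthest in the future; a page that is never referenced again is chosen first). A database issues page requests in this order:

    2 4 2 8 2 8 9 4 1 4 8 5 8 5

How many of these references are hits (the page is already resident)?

2: fault, frames {2}
4: fault, frames {2,4}
2: hit
8: fault, frames {2,4,8}
2: hit
8: hit
9: fault, frames {2,4,8,9}
4: hit
1: fault, evict 9, frames {2,4,8,1}
4: hit
8: hit
5: fault, evict 1, frames {2,4,8,5}
8: hit
5: hit
Hits: 8.

8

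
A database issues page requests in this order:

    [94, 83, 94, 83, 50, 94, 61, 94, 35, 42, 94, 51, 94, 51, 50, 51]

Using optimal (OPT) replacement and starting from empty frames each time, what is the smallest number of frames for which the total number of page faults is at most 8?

f=1: 16 faults
f=2: 8 faults
f=3: 7 faults
f=4: 7 faults
f=5: 7 faults
f=6: 7 faults
f=7: 7 faults
Smallest f with faults ≤ 8 is 2.

2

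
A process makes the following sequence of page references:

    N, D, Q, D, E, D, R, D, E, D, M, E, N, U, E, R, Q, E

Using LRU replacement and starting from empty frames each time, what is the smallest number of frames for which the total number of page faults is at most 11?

f=1: 18 faults
f=2: 14 faults
f=3: 10 faults
f=4: 10 faults
f=5: 10 faults
f=6: 8 faults
f=7: 7 faults
Smallest f with faults ≤ 11 is 3.

3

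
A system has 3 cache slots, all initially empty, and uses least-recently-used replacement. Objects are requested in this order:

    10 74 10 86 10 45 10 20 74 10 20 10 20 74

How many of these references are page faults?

10 → fault, frames (10)
74 → fault, frames (10 74)
10 → hit
86 → fault, frames (74 10 86)
10 → hit
45 → fault, evict 74, frames (86 10 45)
10 → hit
20 → fault, evict 86, frames (45 10 20)
74 → fault, evict 45, frames (10 20 74)
10 → hit
20 → hit
10 → hit
20 → hit
74 → hit
Page faults: 6.

6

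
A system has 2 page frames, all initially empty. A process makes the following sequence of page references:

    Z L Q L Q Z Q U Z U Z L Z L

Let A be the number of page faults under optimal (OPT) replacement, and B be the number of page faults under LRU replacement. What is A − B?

-1

Under OPT: F F F . . F . F . . . F . . → 6 faults.
Under LRU: F F F . . F . F F . . F . . → 7 faults.
A − B = 6 − 7 = -1.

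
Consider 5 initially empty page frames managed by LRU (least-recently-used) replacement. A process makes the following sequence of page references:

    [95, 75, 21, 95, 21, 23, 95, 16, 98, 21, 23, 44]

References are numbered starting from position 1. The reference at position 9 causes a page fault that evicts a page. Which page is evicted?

75

pos 1: 95 -> fault, frames [95]
pos 2: 75 -> fault, frames [95, 75]
pos 3: 21 -> fault, frames [95, 75, 21]
pos 4: 95 -> hit
pos 5: 21 -> hit
pos 6: 23 -> fault, frames [75, 95, 21, 23]
pos 7: 95 -> hit
pos 8: 16 -> fault, frames [75, 21, 23, 95, 16]
pos 9: 98 -> fault, evict 75, frames [21, 23, 95, 16, 98]
At position 9, page 75 is evicted.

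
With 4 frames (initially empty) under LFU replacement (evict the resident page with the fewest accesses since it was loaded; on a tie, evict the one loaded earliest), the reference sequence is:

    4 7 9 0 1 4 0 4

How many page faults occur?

6

4: fault, frames [4]
7: fault, frames [4, 7]
9: fault, frames [4, 7, 9]
0: fault, frames [4, 7, 9, 0]
1: fault, evict 4, frames [7, 9, 0, 1]
4: fault, evict 7, frames [9, 0, 1, 4]
0: hit
4: hit
Page faults: 6.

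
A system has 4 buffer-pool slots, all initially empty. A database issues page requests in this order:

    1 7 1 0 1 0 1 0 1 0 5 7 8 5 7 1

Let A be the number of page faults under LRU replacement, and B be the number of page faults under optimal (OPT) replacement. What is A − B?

Under LRU: F F . F . . . . . . F . F . . F → 6 faults.
Under OPT: F F . F . . . . . . F . F . . . → 5 faults.
A − B = 6 − 5 = 1.

1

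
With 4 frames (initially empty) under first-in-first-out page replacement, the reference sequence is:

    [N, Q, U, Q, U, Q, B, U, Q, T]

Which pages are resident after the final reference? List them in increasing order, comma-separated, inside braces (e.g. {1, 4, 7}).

N → fault, frames [N]
Q → fault, frames [N, Q]
U → fault, frames [N, Q, U]
Q → hit
U → hit
Q → hit
B → fault, frames [N, Q, U, B]
U → hit
Q → hit
T → fault, evict N, frames [Q, U, B, T]

{B, Q, T, U}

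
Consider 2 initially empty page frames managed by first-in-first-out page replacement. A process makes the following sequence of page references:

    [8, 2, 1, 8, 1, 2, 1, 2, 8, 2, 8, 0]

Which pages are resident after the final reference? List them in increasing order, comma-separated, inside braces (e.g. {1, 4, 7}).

{0, 2}

8 -> miss, frames (8)
2 -> miss, frames (8 2)
1 -> miss, evict 8, frames (2 1)
8 -> miss, evict 2, frames (1 8)
1 -> hit
2 -> miss, evict 1, frames (8 2)
1 -> miss, evict 8, frames (2 1)
2 -> hit
8 -> miss, evict 2, frames (1 8)
2 -> miss, evict 1, frames (8 2)
8 -> hit
0 -> miss, evict 8, frames (2 0)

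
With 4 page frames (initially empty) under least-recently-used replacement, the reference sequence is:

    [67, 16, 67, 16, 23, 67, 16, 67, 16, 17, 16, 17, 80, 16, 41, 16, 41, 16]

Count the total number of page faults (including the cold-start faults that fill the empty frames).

6

67: miss, frames {67}
16: miss, frames {67,16}
67: hit
16: hit
23: miss, frames {67,16,23}
67: hit
16: hit
67: hit
16: hit
17: miss, frames {23,67,16,17}
16: hit
17: hit
80: miss, evict 23, frames {67,16,17,80}
16: hit
41: miss, evict 67, frames {17,80,16,41}
16: hit
41: hit
16: hit
Page faults: 6.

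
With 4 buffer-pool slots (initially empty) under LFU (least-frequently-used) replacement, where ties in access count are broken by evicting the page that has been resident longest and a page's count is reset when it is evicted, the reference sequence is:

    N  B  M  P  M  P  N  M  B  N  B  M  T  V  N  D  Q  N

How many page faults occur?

8

N -> miss, frames {N}
B -> miss, frames {N,B}
M -> miss, frames {N,B,M}
P -> miss, frames {N,B,M,P}
M -> hit
P -> hit
N -> hit
M -> hit
B -> hit
N -> hit
B -> hit
M -> hit
T -> miss, evict P, frames {N,B,M,T}
V -> miss, evict T, frames {N,B,M,V}
N -> hit
D -> miss, evict V, frames {N,B,M,D}
Q -> miss, evict D, frames {N,B,M,Q}
N -> hit
Page faults: 8.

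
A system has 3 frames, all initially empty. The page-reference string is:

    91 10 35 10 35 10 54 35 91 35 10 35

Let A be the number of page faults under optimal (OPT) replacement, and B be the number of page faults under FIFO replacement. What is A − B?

-2

Under OPT: F F F . . . F . . . F . → 5 faults.
Under FIFO: F F F . . . F . F . F F → 7 faults.
A − B = 5 − 7 = -2.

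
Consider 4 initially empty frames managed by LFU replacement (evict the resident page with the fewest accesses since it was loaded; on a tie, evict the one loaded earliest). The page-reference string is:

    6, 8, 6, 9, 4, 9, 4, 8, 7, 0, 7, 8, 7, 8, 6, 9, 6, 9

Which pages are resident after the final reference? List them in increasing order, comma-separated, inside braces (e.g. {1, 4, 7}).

{4, 7, 8, 9}

6 -> fault, frames [6]
8 -> fault, frames [6, 8]
6 -> hit
9 -> fault, frames [6, 8, 9]
4 -> fault, frames [6, 8, 9, 4]
9 -> hit
4 -> hit
8 -> hit
7 -> fault, evict 6, frames [8, 9, 4, 7]
0 -> fault, evict 7, frames [8, 9, 4, 0]
7 -> fault, evict 0, frames [8, 9, 4, 7]
8 -> hit
7 -> hit
8 -> hit
6 -> fault, evict 9, frames [8, 4, 7, 6]
9 -> fault, evict 6, frames [8, 4, 7, 9]
6 -> fault, evict 9, frames [8, 4, 7, 6]
9 -> fault, evict 6, frames [8, 4, 7, 9]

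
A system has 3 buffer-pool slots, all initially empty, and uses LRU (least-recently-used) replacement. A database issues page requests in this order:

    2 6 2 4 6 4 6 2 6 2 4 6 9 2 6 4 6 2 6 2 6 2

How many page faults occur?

6

2 -> miss, frames [2]
6 -> miss, frames [2, 6]
2 -> hit
4 -> miss, frames [6, 2, 4]
6 -> hit
4 -> hit
6 -> hit
2 -> hit
6 -> hit
2 -> hit
4 -> hit
6 -> hit
9 -> miss, evict 2, frames [4, 6, 9]
2 -> miss, evict 4, frames [6, 9, 2]
6 -> hit
4 -> miss, evict 9, frames [2, 6, 4]
6 -> hit
2 -> hit
6 -> hit
2 -> hit
6 -> hit
2 -> hit
Page faults: 6.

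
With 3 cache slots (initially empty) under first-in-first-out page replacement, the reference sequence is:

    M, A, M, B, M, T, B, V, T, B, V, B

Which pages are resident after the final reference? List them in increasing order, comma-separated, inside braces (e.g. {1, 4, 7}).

{B, T, V}

M → miss, frames [M]
A → miss, frames [M, A]
M → hit
B → miss, frames [M, A, B]
M → hit
T → miss, evict M, frames [A, B, T]
B → hit
V → miss, evict A, frames [B, T, V]
T → hit
B → hit
V → hit
B → hit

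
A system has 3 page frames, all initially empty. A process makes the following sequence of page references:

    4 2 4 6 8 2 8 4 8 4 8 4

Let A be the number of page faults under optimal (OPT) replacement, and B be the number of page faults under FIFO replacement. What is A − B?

-1

Under OPT: F F . F F . . . . . . . → 4 faults.
Under FIFO: F F . F F . . F . . . . → 5 faults.
A − B = 4 − 5 = -1.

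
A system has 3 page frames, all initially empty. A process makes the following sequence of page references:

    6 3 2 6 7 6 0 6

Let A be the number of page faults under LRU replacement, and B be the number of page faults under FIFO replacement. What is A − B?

-1

Under LRU: F F F . F . F . → 5 faults.
Under FIFO: F F F . F F F . → 6 faults.
A − B = 5 − 6 = -1.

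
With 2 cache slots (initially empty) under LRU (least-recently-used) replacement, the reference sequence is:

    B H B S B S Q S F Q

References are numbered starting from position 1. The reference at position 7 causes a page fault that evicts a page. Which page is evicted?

pos 1: B: miss, frames [B]
pos 2: H: miss, frames [B, H]
pos 3: B: hit
pos 4: S: miss, evict H, frames [B, S]
pos 5: B: hit
pos 6: S: hit
pos 7: Q: miss, evict B, frames [S, Q]
At position 7, page B is evicted.

B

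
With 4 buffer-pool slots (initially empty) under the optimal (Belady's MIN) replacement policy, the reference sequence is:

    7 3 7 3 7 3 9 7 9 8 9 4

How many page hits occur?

7 → fault, frames (7)
3 → fault, frames (7 3)
7 → hit
3 → hit
7 → hit
3 → hit
9 → fault, frames (7 3 9)
7 → hit
9 → hit
8 → fault, frames (7 3 9 8)
9 → hit
4 → fault, evict 8, frames (7 3 9 4)
Hits: 7.

7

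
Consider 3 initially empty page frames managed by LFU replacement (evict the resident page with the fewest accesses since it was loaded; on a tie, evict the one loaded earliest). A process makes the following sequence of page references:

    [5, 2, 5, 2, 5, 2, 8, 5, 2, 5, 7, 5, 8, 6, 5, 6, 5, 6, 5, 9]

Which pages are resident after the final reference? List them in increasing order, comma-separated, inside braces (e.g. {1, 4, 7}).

5: fault, frames [5]
2: fault, frames [5, 2]
5: hit
2: hit
5: hit
2: hit
8: fault, frames [5, 2, 8]
5: hit
2: hit
5: hit
7: fault, evict 8, frames [5, 2, 7]
5: hit
8: fault, evict 7, frames [5, 2, 8]
6: fault, evict 8, frames [5, 2, 6]
5: hit
6: hit
5: hit
6: hit
5: hit
9: fault, evict 6, frames [5, 2, 9]

{2, 5, 9}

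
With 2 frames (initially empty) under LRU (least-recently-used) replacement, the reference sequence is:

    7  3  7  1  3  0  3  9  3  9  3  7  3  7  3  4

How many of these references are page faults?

7 -> miss, frames (7)
3 -> miss, frames (7 3)
7 -> hit
1 -> miss, evict 3, frames (7 1)
3 -> miss, evict 7, frames (1 3)
0 -> miss, evict 1, frames (3 0)
3 -> hit
9 -> miss, evict 0, frames (3 9)
3 -> hit
9 -> hit
3 -> hit
7 -> miss, evict 9, frames (3 7)
3 -> hit
7 -> hit
3 -> hit
4 -> miss, evict 7, frames (3 4)
Page faults: 8.

8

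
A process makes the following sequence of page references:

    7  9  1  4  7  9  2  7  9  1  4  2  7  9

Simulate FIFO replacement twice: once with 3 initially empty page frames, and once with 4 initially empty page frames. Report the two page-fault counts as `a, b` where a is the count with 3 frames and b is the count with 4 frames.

11, 12

3 frames: F F F F F F F . . F F . F F → 11 faults.
4 frames: F F F F . . F F F F F F F F → 12 faults.
12 > 11: adding a frame increased faults — Belady's anomaly.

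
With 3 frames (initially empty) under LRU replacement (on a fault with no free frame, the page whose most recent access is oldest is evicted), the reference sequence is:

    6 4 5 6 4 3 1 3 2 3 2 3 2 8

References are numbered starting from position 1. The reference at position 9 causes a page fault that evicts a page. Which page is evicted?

4

pos 1: 6 → fault, frames [6]
pos 2: 4 → fault, frames [6, 4]
pos 3: 5 → fault, frames [6, 4, 5]
pos 4: 6 → hit
pos 5: 4 → hit
pos 6: 3 → fault, evict 5, frames [6, 4, 3]
pos 7: 1 → fault, evict 6, frames [4, 3, 1]
pos 8: 3 → hit
pos 9: 2 → fault, evict 4, frames [1, 3, 2]
At position 9, page 4 is evicted.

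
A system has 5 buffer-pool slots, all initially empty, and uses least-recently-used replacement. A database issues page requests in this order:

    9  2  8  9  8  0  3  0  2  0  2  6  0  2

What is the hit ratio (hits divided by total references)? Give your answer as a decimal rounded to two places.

9 → fault, frames (9)
2 → fault, frames (9 2)
8 → fault, frames (9 2 8)
9 → hit
8 → hit
0 → fault, frames (2 9 8 0)
3 → fault, frames (2 9 8 0 3)
0 → hit
2 → hit
0 → hit
2 → hit
6 → fault, evict 9, frames (8 3 0 2 6)
0 → hit
2 → hit
Hits: 8 of 14 references → 8/14 = 0.5714.

0.57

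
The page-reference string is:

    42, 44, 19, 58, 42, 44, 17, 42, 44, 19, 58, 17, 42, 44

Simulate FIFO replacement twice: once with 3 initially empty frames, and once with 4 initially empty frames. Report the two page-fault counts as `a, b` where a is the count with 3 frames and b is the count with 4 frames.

11, 12

3 frames: F F F F F F F . . F F . F F → 11 faults.
4 frames: F F F F . . F F F F F F F F → 12 faults.
12 > 11: adding a frame increased faults — Belady's anomaly.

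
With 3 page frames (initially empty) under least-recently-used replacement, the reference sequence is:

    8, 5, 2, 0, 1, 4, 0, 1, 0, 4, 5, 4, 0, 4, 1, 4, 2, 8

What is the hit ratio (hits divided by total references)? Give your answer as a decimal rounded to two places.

0.44

8 -> miss, frames (8)
5 -> miss, frames (8 5)
2 -> miss, frames (8 5 2)
0 -> miss, evict 8, frames (5 2 0)
1 -> miss, evict 5, frames (2 0 1)
4 -> miss, evict 2, frames (0 1 4)
0 -> hit
1 -> hit
0 -> hit
4 -> hit
5 -> miss, evict 1, frames (0 4 5)
4 -> hit
0 -> hit
4 -> hit
1 -> miss, evict 5, frames (0 4 1)
4 -> hit
2 -> miss, evict 0, frames (1 4 2)
8 -> miss, evict 1, frames (4 2 8)
Hits: 8 of 18 references → 8/18 = 0.4444.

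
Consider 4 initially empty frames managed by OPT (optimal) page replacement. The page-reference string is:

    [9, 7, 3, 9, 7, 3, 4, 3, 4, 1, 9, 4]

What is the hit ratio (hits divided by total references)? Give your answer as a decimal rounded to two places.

9 → miss, frames {9}
7 → miss, frames {9,7}
3 → miss, frames {9,7,3}
9 → hit
7 → hit
3 → hit
4 → miss, frames {9,7,3,4}
3 → hit
4 → hit
1 → miss, evict 3, frames {9,7,4,1}
9 → hit
4 → hit
Hits: 7 of 12 references → 7/12 = 0.5833.

0.58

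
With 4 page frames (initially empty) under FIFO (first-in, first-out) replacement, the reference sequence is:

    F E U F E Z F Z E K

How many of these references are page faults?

5

F: fault, frames [F]
E: fault, frames [F, E]
U: fault, frames [F, E, U]
F: hit
E: hit
Z: fault, frames [F, E, U, Z]
F: hit
Z: hit
E: hit
K: fault, evict F, frames [E, U, Z, K]
Page faults: 5.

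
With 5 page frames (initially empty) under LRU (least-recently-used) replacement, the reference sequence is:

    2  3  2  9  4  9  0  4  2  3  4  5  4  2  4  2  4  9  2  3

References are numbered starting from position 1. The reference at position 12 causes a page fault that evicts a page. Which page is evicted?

9

pos 1: 2 -> fault, frames {2}
pos 2: 3 -> fault, frames {2,3}
pos 3: 2 -> hit
pos 4: 9 -> fault, frames {3,2,9}
pos 5: 4 -> fault, frames {3,2,9,4}
pos 6: 9 -> hit
pos 7: 0 -> fault, frames {3,2,4,9,0}
pos 8: 4 -> hit
pos 9: 2 -> hit
pos 10: 3 -> hit
pos 11: 4 -> hit
pos 12: 5 -> fault, evict 9, frames {0,2,3,4,5}
At position 12, page 9 is evicted.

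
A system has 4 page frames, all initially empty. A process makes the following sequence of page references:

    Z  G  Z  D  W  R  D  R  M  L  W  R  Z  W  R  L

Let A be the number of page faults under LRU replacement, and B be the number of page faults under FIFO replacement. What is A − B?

-1

Under LRU: F F . F F F . . F F F . F . . . → 9 faults.
Under FIFO: F F . F F F . . F F . . F F F . → 10 faults.
A − B = 9 − 10 = -1.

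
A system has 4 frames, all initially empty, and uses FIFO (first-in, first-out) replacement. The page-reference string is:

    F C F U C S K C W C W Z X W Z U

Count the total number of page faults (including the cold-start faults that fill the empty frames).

F → miss, frames [F]
C → miss, frames [F, C]
F → hit
U → miss, frames [F, C, U]
C → hit
S → miss, frames [F, C, U, S]
K → miss, evict F, frames [C, U, S, K]
C → hit
W → miss, evict C, frames [U, S, K, W]
C → miss, evict U, frames [S, K, W, C]
W → hit
Z → miss, evict S, frames [K, W, C, Z]
X → miss, evict K, frames [W, C, Z, X]
W → hit
Z → hit
U → miss, evict W, frames [C, Z, X, U]
Page faults: 10.

10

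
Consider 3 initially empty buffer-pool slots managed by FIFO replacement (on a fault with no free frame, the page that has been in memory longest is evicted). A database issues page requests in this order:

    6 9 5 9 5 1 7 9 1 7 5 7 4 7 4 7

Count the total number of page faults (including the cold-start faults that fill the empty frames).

9

6: fault, frames [6]
9: fault, frames [6, 9]
5: fault, frames [6, 9, 5]
9: hit
5: hit
1: fault, evict 6, frames [9, 5, 1]
7: fault, evict 9, frames [5, 1, 7]
9: fault, evict 5, frames [1, 7, 9]
1: hit
7: hit
5: fault, evict 1, frames [7, 9, 5]
7: hit
4: fault, evict 7, frames [9, 5, 4]
7: fault, evict 9, frames [5, 4, 7]
4: hit
7: hit
Page faults: 9.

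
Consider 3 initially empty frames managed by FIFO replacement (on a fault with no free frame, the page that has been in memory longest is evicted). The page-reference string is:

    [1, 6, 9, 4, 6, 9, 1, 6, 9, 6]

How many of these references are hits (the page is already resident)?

3

1: miss, frames {1}
6: miss, frames {1,6}
9: miss, frames {1,6,9}
4: miss, evict 1, frames {6,9,4}
6: hit
9: hit
1: miss, evict 6, frames {9,4,1}
6: miss, evict 9, frames {4,1,6}
9: miss, evict 4, frames {1,6,9}
6: hit
Hits: 3.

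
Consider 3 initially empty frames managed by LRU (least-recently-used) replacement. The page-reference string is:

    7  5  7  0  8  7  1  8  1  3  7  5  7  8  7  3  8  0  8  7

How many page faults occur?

7: fault, frames [7]
5: fault, frames [7, 5]
7: hit
0: fault, frames [5, 7, 0]
8: fault, evict 5, frames [7, 0, 8]
7: hit
1: fault, evict 0, frames [8, 7, 1]
8: hit
1: hit
3: fault, evict 7, frames [8, 1, 3]
7: fault, evict 8, frames [1, 3, 7]
5: fault, evict 1, frames [3, 7, 5]
7: hit
8: fault, evict 3, frames [5, 7, 8]
7: hit
3: fault, evict 5, frames [8, 7, 3]
8: hit
0: fault, evict 7, frames [3, 8, 0]
8: hit
7: fault, evict 3, frames [0, 8, 7]
Page faults: 12.

12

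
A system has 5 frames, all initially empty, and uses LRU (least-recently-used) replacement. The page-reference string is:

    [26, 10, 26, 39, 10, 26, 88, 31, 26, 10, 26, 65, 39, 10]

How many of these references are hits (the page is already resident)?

26 → miss, frames {26}
10 → miss, frames {26,10}
26 → hit
39 → miss, frames {10,26,39}
10 → hit
26 → hit
88 → miss, frames {39,10,26,88}
31 → miss, frames {39,10,26,88,31}
26 → hit
10 → hit
26 → hit
65 → miss, evict 39, frames {88,31,10,26,65}
39 → miss, evict 88, frames {31,10,26,65,39}
10 → hit
Hits: 7.

7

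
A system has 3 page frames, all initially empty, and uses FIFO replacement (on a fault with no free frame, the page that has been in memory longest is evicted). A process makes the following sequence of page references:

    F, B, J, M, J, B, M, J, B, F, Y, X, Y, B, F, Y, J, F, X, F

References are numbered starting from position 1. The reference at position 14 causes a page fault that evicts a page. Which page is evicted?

F

pos 1: F: fault, frames (F)
pos 2: B: fault, frames (F B)
pos 3: J: fault, frames (F B J)
pos 4: M: fault, evict F, frames (B J M)
pos 5: J: hit
pos 6: B: hit
pos 7: M: hit
pos 8: J: hit
pos 9: B: hit
pos 10: F: fault, evict B, frames (J M F)
pos 11: Y: fault, evict J, frames (M F Y)
pos 12: X: fault, evict M, frames (F Y X)
pos 13: Y: hit
pos 14: B: fault, evict F, frames (Y X B)
At position 14, page F is evicted.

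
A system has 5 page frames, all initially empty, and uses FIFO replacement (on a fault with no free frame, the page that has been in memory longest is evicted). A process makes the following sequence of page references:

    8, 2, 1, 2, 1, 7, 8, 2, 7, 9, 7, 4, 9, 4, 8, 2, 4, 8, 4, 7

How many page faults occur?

8: miss, frames [8]
2: miss, frames [8, 2]
1: miss, frames [8, 2, 1]
2: hit
1: hit
7: miss, frames [8, 2, 1, 7]
8: hit
2: hit
7: hit
9: miss, frames [8, 2, 1, 7, 9]
7: hit
4: miss, evict 8, frames [2, 1, 7, 9, 4]
9: hit
4: hit
8: miss, evict 2, frames [1, 7, 9, 4, 8]
2: miss, evict 1, frames [7, 9, 4, 8, 2]
4: hit
8: hit
4: hit
7: hit
Page faults: 8.

8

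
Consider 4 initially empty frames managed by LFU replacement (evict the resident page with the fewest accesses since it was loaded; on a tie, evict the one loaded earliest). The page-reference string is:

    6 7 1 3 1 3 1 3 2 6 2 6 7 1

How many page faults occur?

6: fault, frames (6)
7: fault, frames (6 7)
1: fault, frames (6 7 1)
3: fault, frames (6 7 1 3)
1: hit
3: hit
1: hit
3: hit
2: fault, evict 6, frames (7 1 3 2)
6: fault, evict 7, frames (1 3 2 6)
2: hit
6: hit
7: fault, evict 2, frames (1 3 6 7)
1: hit
Page faults: 7.

7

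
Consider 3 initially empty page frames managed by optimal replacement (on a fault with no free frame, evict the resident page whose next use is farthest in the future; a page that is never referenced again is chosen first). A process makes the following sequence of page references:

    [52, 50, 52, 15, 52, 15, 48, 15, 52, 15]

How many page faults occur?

52 → fault, frames [52]
50 → fault, frames [52, 50]
52 → hit
15 → fault, frames [52, 50, 15]
52 → hit
15 → hit
48 → fault, evict 50, frames [52, 15, 48]
15 → hit
52 → hit
15 → hit
Page faults: 4.

4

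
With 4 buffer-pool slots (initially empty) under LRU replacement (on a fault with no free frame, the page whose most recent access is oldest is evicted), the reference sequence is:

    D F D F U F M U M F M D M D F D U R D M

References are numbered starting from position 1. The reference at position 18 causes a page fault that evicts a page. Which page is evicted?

M

pos 1: D → fault, frames (D)
pos 2: F → fault, frames (D F)
pos 3: D → hit
pos 4: F → hit
pos 5: U → fault, frames (D F U)
pos 6: F → hit
pos 7: M → fault, frames (D U F M)
pos 8: U → hit
pos 9: M → hit
pos 10: F → hit
pos 11: M → hit
pos 12: D → hit
pos 13: M → hit
pos 14: D → hit
pos 15: F → hit
pos 16: D → hit
pos 17: U → hit
pos 18: R → fault, evict M, frames (F D U R)
At position 18, page M is evicted.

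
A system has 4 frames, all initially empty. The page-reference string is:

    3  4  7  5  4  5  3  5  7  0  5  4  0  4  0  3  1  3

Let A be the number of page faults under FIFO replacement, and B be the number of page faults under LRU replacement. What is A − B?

Under FIFO: F F F F . . . . . F . . . . . F F . → 7 faults.
Under LRU: F F F F . . . . . F . F . . . F F . → 8 faults.
A − B = 7 − 8 = -1.

-1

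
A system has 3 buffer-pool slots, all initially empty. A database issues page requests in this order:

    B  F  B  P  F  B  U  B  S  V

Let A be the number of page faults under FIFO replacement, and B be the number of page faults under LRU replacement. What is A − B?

1

Under FIFO: F F . F . . F F F F → 7 faults.
Under LRU: F F . F . . F . F F → 6 faults.
A − B = 7 − 6 = 1.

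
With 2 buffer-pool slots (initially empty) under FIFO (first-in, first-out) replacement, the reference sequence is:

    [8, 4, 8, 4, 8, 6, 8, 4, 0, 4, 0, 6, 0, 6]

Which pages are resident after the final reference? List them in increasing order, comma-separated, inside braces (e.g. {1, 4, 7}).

8 → miss, frames [8]
4 → miss, frames [8, 4]
8 → hit
4 → hit
8 → hit
6 → miss, evict 8, frames [4, 6]
8 → miss, evict 4, frames [6, 8]
4 → miss, evict 6, frames [8, 4]
0 → miss, evict 8, frames [4, 0]
4 → hit
0 → hit
6 → miss, evict 4, frames [0, 6]
0 → hit
6 → hit

{0, 6}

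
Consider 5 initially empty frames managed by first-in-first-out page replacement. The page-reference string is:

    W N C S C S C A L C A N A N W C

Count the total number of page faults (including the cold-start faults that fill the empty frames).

W -> fault, frames [W]
N -> fault, frames [W, N]
C -> fault, frames [W, N, C]
S -> fault, frames [W, N, C, S]
C -> hit
S -> hit
C -> hit
A -> fault, frames [W, N, C, S, A]
L -> fault, evict W, frames [N, C, S, A, L]
C -> hit
A -> hit
N -> hit
A -> hit
N -> hit
W -> fault, evict N, frames [C, S, A, L, W]
C -> hit
Page faults: 7.

7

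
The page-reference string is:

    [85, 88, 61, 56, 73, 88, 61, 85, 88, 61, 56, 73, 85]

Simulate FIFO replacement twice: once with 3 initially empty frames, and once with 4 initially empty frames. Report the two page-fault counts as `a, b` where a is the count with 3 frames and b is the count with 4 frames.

10, 11

3 frames: F F F F F F F F . . F F . → 10 faults.
4 frames: F F F F F . . F F F F F F → 11 faults.
11 > 10: adding a frame increased faults — Belady's anomaly.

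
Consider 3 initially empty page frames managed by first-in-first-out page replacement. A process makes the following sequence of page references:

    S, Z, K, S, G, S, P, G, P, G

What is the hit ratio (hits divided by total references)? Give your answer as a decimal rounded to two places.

S: fault, frames (S)
Z: fault, frames (S Z)
K: fault, frames (S Z K)
S: hit
G: fault, evict S, frames (Z K G)
S: fault, evict Z, frames (K G S)
P: fault, evict K, frames (G S P)
G: hit
P: hit
G: hit
Hits: 4 of 10 references → 4/10 = 0.4000.

0.40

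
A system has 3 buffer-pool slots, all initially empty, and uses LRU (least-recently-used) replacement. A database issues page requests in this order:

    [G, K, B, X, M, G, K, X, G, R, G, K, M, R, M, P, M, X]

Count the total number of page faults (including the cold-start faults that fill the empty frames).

14

G: miss, frames [G]
K: miss, frames [G, K]
B: miss, frames [G, K, B]
X: miss, evict G, frames [K, B, X]
M: miss, evict K, frames [B, X, M]
G: miss, evict B, frames [X, M, G]
K: miss, evict X, frames [M, G, K]
X: miss, evict M, frames [G, K, X]
G: hit
R: miss, evict K, frames [X, G, R]
G: hit
K: miss, evict X, frames [R, G, K]
M: miss, evict R, frames [G, K, M]
R: miss, evict G, frames [K, M, R]
M: hit
P: miss, evict K, frames [R, M, P]
M: hit
X: miss, evict R, frames [P, M, X]
Page faults: 14.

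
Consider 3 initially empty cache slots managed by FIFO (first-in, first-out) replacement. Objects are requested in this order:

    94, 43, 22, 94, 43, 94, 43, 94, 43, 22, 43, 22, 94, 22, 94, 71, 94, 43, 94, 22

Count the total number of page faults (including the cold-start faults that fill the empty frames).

7

94: fault, frames [94]
43: fault, frames [94, 43]
22: fault, frames [94, 43, 22]
94: hit
43: hit
94: hit
43: hit
94: hit
43: hit
22: hit
43: hit
22: hit
94: hit
22: hit
94: hit
71: fault, evict 94, frames [43, 22, 71]
94: fault, evict 43, frames [22, 71, 94]
43: fault, evict 22, frames [71, 94, 43]
94: hit
22: fault, evict 71, frames [94, 43, 22]
Page faults: 7.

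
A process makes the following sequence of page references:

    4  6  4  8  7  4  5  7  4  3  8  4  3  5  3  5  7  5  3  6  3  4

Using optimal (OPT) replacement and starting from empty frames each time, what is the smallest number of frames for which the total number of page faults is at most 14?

2

f=1: 22 faults
f=2: 14 faults
f=3: 11 faults
f=4: 8 faults
f=5: 7 faults
f=6: 6 faults
Smallest f with faults ≤ 14 is 2.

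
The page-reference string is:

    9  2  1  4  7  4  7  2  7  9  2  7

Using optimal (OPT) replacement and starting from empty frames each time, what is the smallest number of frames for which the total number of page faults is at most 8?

f=1: 12 faults
f=2: 8 faults
f=3: 6 faults
f=4: 5 faults
f=5: 5 faults
Smallest f with faults ≤ 8 is 2.

2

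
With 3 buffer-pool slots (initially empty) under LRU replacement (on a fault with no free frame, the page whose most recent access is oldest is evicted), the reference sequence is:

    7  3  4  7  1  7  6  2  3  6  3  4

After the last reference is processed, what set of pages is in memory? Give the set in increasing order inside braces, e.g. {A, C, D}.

7 -> miss, frames (7)
3 -> miss, frames (7 3)
4 -> miss, frames (7 3 4)
7 -> hit
1 -> miss, evict 3, frames (4 7 1)
7 -> hit
6 -> miss, evict 4, frames (1 7 6)
2 -> miss, evict 1, frames (7 6 2)
3 -> miss, evict 7, frames (6 2 3)
6 -> hit
3 -> hit
4 -> miss, evict 2, frames (6 3 4)

{3, 4, 6}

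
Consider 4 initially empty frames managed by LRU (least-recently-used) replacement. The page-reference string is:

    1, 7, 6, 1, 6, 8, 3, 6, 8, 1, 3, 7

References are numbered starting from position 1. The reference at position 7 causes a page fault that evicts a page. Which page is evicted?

7

pos 1: 1: miss, frames [1]
pos 2: 7: miss, frames [1, 7]
pos 3: 6: miss, frames [1, 7, 6]
pos 4: 1: hit
pos 5: 6: hit
pos 6: 8: miss, frames [7, 1, 6, 8]
pos 7: 3: miss, evict 7, frames [1, 6, 8, 3]
At position 7, page 7 is evicted.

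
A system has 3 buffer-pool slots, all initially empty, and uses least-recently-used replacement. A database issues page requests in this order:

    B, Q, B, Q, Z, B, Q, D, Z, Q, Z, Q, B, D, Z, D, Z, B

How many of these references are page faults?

B: fault, frames [B]
Q: fault, frames [B, Q]
B: hit
Q: hit
Z: fault, frames [B, Q, Z]
B: hit
Q: hit
D: fault, evict Z, frames [B, Q, D]
Z: fault, evict B, frames [Q, D, Z]
Q: hit
Z: hit
Q: hit
B: fault, evict D, frames [Z, Q, B]
D: fault, evict Z, frames [Q, B, D]
Z: fault, evict Q, frames [B, D, Z]
D: hit
Z: hit
B: hit
Page faults: 8.

8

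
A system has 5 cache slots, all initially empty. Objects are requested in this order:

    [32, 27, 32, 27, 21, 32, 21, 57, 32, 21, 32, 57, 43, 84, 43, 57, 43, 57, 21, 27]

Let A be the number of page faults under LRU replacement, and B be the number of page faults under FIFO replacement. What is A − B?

1

Under LRU: F F . . F . . F . . . . F F . . . . . F → 7 faults.
Under FIFO: F F . . F . . F . . . . F F . . . . . . → 6 faults.
A − B = 7 − 6 = 1.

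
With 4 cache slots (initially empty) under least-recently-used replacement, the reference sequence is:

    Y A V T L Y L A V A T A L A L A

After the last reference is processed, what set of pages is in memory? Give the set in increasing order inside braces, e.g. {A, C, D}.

{A, L, T, V}

Y: fault, frames [Y]
A: fault, frames [Y, A]
V: fault, frames [Y, A, V]
T: fault, frames [Y, A, V, T]
L: fault, evict Y, frames [A, V, T, L]
Y: fault, evict A, frames [V, T, L, Y]
L: hit
A: fault, evict V, frames [T, Y, L, A]
V: fault, evict T, frames [Y, L, A, V]
A: hit
T: fault, evict Y, frames [L, V, A, T]
A: hit
L: hit
A: hit
L: hit
A: hit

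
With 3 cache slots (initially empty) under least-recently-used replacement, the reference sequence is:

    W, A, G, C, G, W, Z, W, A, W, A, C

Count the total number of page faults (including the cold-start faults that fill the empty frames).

W -> fault, frames [W]
A -> fault, frames [W, A]
G -> fault, frames [W, A, G]
C -> fault, evict W, frames [A, G, C]
G -> hit
W -> fault, evict A, frames [C, G, W]
Z -> fault, evict C, frames [G, W, Z]
W -> hit
A -> fault, evict G, frames [Z, W, A]
W -> hit
A -> hit
C -> fault, evict Z, frames [W, A, C]
Page faults: 8.

8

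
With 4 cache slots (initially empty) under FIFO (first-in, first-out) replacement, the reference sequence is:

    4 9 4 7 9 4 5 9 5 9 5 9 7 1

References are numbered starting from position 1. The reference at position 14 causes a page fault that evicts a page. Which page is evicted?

4

pos 1: 4 → fault, frames {4}
pos 2: 9 → fault, frames {4,9}
pos 3: 4 → hit
pos 4: 7 → fault, frames {4,9,7}
pos 5: 9 → hit
pos 6: 4 → hit
pos 7: 5 → fault, frames {4,9,7,5}
pos 8: 9 → hit
pos 9: 5 → hit
pos 10: 9 → hit
pos 11: 5 → hit
pos 12: 9 → hit
pos 13: 7 → hit
pos 14: 1 → fault, evict 4, frames {9,7,5,1}
At position 14, page 4 is evicted.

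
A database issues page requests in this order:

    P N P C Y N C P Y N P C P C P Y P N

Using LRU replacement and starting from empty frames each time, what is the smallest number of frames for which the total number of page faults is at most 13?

2

f=1: 18 faults
f=2: 13 faults
f=3: 11 faults
f=4: 4 faults
Smallest f with faults ≤ 13 is 2.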